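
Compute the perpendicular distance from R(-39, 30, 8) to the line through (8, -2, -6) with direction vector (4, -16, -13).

3√185

Direction vector d = (4, -16, -13).
AP = (-47, 32, 14); AP·d = -882, |AP|² = 3429, |d|² = 441.
distance² = |AP|² − (AP·d)²/|d|² = 3429 − 777924/441 = 1665, so the distance is 3√185.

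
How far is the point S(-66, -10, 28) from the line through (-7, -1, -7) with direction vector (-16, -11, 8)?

√818

Direction vector d = (-16, -11, 8).
AP = (-59, -9, 35), and AP × d = (313, -88, 505).
|AP × d|² = 360738 and |d|² = 441, so the distance is √(360738/441) = √818.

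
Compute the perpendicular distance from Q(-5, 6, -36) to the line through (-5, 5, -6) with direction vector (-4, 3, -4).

2√133

Direction vector d = (-4, 3, -4).
AP = (0, 1, -30), and AP × d = (86, 120, 4).
|AP × d|² = 21812 and |d|² = 41, so the distance is √(21812/41) = √532 = 2√133.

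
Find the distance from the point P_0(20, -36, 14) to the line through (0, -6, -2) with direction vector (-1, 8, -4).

2√65

Direction vector d = (-1, 8, -4).
AP = (20, -30, 16), and AP × d = (-8, 64, 130).
|AP × d|² = 21060 and |d|² = 81, so the distance is √(21060/81) = √260 = 2√65.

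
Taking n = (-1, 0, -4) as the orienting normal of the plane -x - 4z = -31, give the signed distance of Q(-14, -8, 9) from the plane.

9/√17

n·Q − (-31) = 9.
|n| = √17, so the signed distance is 9/√17.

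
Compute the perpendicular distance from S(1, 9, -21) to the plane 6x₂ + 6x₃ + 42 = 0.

n = (0, 6, 6); n·P − (-42) = -30; |n| = 6√2; distance = 30/(6√2) = 5√2/2.

5√2/2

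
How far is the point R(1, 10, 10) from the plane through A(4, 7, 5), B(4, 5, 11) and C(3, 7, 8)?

5√19/19

AB = (0, -2, 6) and AC = (-1, 0, 3), so a normal is n = AB × AC = (-6, -6, -2).
Then n·(1, 10, 10) - (-76) = -10.
|n| = √(36 + 36 + 4) = 2√19, so the distance is |-10|/(2√19) = 5/√19.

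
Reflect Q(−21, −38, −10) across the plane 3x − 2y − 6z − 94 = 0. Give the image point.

n = (3, −2, −6), |n|² = 49, n·Q − 94 = -21, so t = -21/49 = -3/7.
Foot F = Q − (-3/7)·n = (−138/7, −272/7, −88/7); the reflection is 2F − Q = (−129/7, −278/7, −106/7).

(-129/7, -278/7, -106/7)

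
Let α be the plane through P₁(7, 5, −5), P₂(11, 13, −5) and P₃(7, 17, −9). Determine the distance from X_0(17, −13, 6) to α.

5/√14

P₁P₂ = (4, 8, 0) and P₁P₃ = (0, 12, −4), so a normal is n = P₁P₂ × P₁P₃ = (−32, 16, 48).
d = |(-32)·17 + 16·(-13) + 48·6 − (-384)| / √(1024 + 256 + 2304) = |-80| / (16√14) = 5√14/14.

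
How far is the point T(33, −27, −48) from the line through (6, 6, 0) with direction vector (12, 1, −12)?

Direction vector d = (12, 1, −12).
AP = (27, −33, −48), and AP × d = (444, −252, 423).
|AP × d|² = 439569 and |d|² = 289, so the distance is √(439569/289) = √1521 = 39.

39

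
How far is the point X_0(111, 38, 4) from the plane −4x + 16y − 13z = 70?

Normal vector n = (−4, 16, −13), and n·(111, 38, 4) − 70 = 42.
|n| = √(16 + 256 + 169) = 21, so the distance is |42|/21 = 2.

2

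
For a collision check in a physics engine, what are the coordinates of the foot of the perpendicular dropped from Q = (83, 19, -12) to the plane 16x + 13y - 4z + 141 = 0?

(19, -33, 4)

n = (16, 13, -4), |n|² = 441, and n·Q − (-141) = 1764.
t = 1764/441 = 4, so the foot is Q − t·n = (83, 19, -12) − 4·(16, 13, -4) = (19, -33, 4).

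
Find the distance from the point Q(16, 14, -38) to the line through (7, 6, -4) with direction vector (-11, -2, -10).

2√269

Direction vector d = (-11, -2, -10).
AP = (9, 8, -34); AP·d = 225, |AP|² = 1301, |d|² = 225.
distance² = |AP|² − (AP·d)²/|d|² = 1301 − 50625/225 = 1076, so the distance is 2√269.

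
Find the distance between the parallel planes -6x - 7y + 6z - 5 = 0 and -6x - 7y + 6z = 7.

2/11

Both planes have normal n = (-6, -7, 6), |n| = 11. Any point on the first plane is at distance |7 − 5|/|n| = 2/11 from the second.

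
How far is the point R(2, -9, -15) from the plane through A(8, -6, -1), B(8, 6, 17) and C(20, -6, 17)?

AB = (0, 12, 18) and AC = (12, 0, 18), so a normal is n = AB × AC = (216, 216, -144).
Then n·(2, -9, -15) - 576 = 72.
|n| = √(46656 + 46656 + 20736) = 72√22, so the distance is |72|/(72√22) = √22/22.

√22/22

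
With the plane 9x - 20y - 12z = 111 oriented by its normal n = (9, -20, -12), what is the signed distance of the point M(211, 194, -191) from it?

n·M − 111 = 200.
|n| = 25, so the signed distance is 200/25 = 8.

8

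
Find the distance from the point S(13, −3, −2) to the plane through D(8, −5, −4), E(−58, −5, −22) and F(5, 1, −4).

8/23

DE = (−66, 0, −18) and DF = (−3, 6, 0), so a normal is n = DE × DF = (108, 54, −396).
d = |108·13 + 54·(-3) + (-396)·(-2) − 2178| / √(11664 + 2916 + 156816) = |-144| / 414 = 8/23.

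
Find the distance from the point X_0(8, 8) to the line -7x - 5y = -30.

33√74/37

The normal to the line is n = (-7, -5) with |n| = √74.
|n·X_0 − (-30)| = |-96 − (-30)| = 66, so the distance is 66/√74.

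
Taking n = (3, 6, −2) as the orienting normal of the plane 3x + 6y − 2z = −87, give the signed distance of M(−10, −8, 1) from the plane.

n·M − (-87) = 7.
|n| = 7, so the signed distance is 7/7 = 1.

1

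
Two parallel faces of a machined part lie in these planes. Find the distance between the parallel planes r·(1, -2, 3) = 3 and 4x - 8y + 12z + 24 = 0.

Divide the second equation by 4 to match normals: x - 2y + 3z = -6.
With common normal n = (1, -2, 3) (|n| = √14), the distance is |3 − (-6)|/|n| = 9/√14.

9√14/14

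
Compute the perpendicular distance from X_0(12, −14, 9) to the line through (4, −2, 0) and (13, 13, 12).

17

A direction vector is d = (9, 15, 12).
AP = (8, −12, 9), and AP × d = (−279, −15, 228).
|AP × d|² = 130050 and |d|² = 450, so the distance is √(130050/450) = √289 = 17.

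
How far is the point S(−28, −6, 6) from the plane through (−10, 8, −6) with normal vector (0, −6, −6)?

The plane has equation n·(r − (−10, 8, −6)) = 0, i.e. n·r = -12.
d = |(-6)·(-6) + (-6)·6 − (-12)| / √(0 + 36 + 36) = |12| / (6√2) = √2.

√2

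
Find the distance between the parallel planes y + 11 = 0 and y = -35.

24

With common normal n = (0, 1, 0) (|n| = 1), the distance is |(-11) − (-35)|/|n| = 24/1 = 24.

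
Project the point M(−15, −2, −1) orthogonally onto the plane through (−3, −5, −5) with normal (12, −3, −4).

n = (12, −3, −4), |n|² = 169, and n·M − (-1) = -169.
t = -169/169 = -1, so the foot is M − t·n = (−15, −2, −1) − (-1)·(12, −3, −4) = (−3, −5, −5).

(-3, -5, -5)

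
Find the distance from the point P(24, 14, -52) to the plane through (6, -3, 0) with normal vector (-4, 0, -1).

The plane has equation n·(r − (6, -3, 0)) = 0, i.e. n·r = -24.
Then n·(24, 14, -52) - (-24) = -20.
|n| = √(16 + 0 + 1) = √17, so the distance is |-20|/√17 = 20/√17.

20/√17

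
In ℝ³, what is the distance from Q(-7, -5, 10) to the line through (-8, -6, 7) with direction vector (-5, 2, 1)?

√11

Direction vector d = (-5, 2, 1).
AP = (1, 1, 3), and AP × d = (-5, -16, 7).
|AP × d|² = 330 and |d|² = 30, so the distance is √(330/30) = √11.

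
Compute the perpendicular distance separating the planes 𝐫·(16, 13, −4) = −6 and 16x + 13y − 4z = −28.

22/21

Both planes have normal n = (16, 13, −4), |n| = 21. Any point on the first plane is at distance |(-28) − (-6)|/|n| = 22/21 from the second.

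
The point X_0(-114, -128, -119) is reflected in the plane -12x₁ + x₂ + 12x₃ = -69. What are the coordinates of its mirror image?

With n = (-12, 1, 12), the signed offset is (n·X_0 − (-69))/|n|² = -119/289 = -7/17.
X_0' = X_0 − 2t·n = (-114, -128, -119) − (-14/17)·(-12, 1, 12) = (-2106/17, -2162/17, -1855/17).

(-2106/17, -2162/17, -1855/17)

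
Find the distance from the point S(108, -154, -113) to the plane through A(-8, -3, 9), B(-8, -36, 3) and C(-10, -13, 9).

AB = (0, -33, -6) and AC = (-2, -10, 0), so a normal is n = AB × AC = (-60, 12, -66).
Then n·(108, -154, -113) - (-150) = -720.
|n| = √(3600 + 144 + 4356) = 90, so the distance is |-720|/90 = 8.

8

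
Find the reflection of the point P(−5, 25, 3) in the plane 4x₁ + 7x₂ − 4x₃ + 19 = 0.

(-21, -3, 19)

n = (4, 7, −4), |n|² = 81, n·P − (-19) = 162, so t = 162/81 = 2.
Foot F = P − 2·n = (−13, 11, 11); the reflection is 2F − P = (−21, −3, 19).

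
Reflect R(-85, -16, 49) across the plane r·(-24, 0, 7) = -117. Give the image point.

(107, -16, -7)

With n = (-24, 0, 7), the signed offset is (n·R − (-117))/|n|² = 2500/625 = 4.
R' = R − 2t·n = (-85, -16, 49) − 8·(-24, 0, 7) = (107, -16, -7).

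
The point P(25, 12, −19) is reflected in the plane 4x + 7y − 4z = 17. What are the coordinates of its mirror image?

With n = (4, 7, −4), the signed offset is (n·P − 17)/|n|² = 243/81 = 3.
P' = P − 2t·n = (25, 12, −19) − 6·(4, 7, −4) = (1, −30, 5).

(1, -30, 5)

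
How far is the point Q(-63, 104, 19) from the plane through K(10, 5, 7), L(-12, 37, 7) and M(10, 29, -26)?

17/21

KL = (-22, 32, 0) and KM = (0, 24, -33), so a normal is n = KL × KM = (-1056, -726, -528).
Then n·(-63, 104, 19) - (-17886) = -1122.
|n| = √(1115136 + 527076 + 278784) = 1386, so the distance is |-1122|/1386 = 17/21.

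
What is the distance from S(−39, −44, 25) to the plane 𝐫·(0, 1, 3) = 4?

Normal vector n = (0, 1, 3), and n·(−39, −44, 25) − 4 = 27.
|n| = √(0 + 1 + 9) = √10, so the distance is |27|/√10 = 27√10/10.

27/√10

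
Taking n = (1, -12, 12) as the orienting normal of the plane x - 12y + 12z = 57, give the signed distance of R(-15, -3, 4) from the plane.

n·R − 57 = 12.
|n| = 17, so the signed distance is 12/17.

12/17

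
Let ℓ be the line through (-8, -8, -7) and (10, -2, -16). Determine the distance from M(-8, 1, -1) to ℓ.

A direction vector is d = (18, 6, -9).
AP = (0, 9, 6), and AP × d = (-117, 108, -162).
|AP × d|² = 51597 and |d|² = 441, so the distance is √(51597/441) = √117 = 3√13.

3√13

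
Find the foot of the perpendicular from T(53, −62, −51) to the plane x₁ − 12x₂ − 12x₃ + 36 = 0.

n = (1, −12, −12), |n|² = 289, and n·T − (-36) = 1445.
t = 1445/289 = 5, so the foot is T − t·n = (53, −62, −51) − 5·(1, −12, −12) = (48, −2, 9).

(48, -2, 9)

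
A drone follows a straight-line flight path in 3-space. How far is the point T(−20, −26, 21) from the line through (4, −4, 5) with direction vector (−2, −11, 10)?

4√26

Direction vector d = (−2, −11, 10).
AP = (−24, −22, 16), and AP × d = (−44, 208, 220).
|AP × d|² = 93600 and |d|² = 225, so the distance is √(93600/225) = √416 = 4√26.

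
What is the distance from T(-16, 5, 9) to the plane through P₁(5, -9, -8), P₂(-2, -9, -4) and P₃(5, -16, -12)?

P₁P₂ = (-7, 0, 4) and P₁P₃ = (0, -7, -4), so a normal is n = P₁P₂ × P₁P₃ = (28, -28, 49).
n = (28, -28, 49); n·P − 0 = -147; |n| = 63; distance = 147/63 = 7/3.

7/3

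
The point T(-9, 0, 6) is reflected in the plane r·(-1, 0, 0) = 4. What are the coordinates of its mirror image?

(1, 0, 6)

n = (-1, 0, 0), |n|² = 1, n·T − 4 = 5, so t = 5/1 = 5.
Foot F = T − 5·n = (-4, 0, 6); the reflection is 2F − T = (1, 0, 6).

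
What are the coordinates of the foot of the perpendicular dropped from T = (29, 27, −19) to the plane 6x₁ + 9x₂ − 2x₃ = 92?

(11, 0, -13)

The perpendicular from T has direction n = (6, 9, −2): r = (29, 27, −19) + μ(6, 9, −2).
Substitute into the plane: n·(T + μn) = 92 gives 455 + 121μ = 92, so μ = -3.
Foot = (29, 27, −19) + (-3)·(6, 9, −2) = (11, 0, −13).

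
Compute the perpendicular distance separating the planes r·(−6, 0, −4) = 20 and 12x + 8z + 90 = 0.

25√13/26

Divide the second equation by -2 to match normals: −6x − 4z = 45.
Both planes have normal n = (−6, 0, −4), |n| = 2√13. Any point on the first plane is at distance |45 − 20|/|n| = 25/(2√13) from the second.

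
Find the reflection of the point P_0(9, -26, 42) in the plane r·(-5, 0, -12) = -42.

n = (-5, 0, -12), |n|² = 169, n·P_0 − (-42) = -507, so t = -507/169 = -3.
Foot F = P_0 − (-3)·n = (-6, -26, 6); the reflection is 2F − P_0 = (-21, -26, -30).

(-21, -26, -30)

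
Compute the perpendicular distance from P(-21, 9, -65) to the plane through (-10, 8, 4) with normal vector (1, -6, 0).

17√37/37

The plane has equation n·(r − (-10, 8, 4)) = 0, i.e. n·r = -58.
Then n·(-21, 9, -65) - (-58) = -17.
|n| = √(1 + 36 + 0) = √37, so the distance is |-17|/√37 = 17/√37.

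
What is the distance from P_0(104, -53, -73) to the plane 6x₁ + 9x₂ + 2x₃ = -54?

Normal vector n = (6, 9, 2), and n·(104, -53, -73) - (-54) = 55.
|n| = √(36 + 81 + 4) = 11, so the distance is |55|/11 = 5.

5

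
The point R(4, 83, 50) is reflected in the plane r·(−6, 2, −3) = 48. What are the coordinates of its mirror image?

With n = (−6, 2, −3), the signed offset is (n·R − 48)/|n|² = -56/49 = -8/7.
R' = R − 2t·n = (4, 83, 50) − (-16/7)·(−6, 2, −3) = (−68/7, 613/7, 302/7).

(-68/7, 613/7, 302/7)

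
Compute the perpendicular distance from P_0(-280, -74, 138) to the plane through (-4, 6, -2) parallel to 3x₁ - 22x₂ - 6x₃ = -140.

4

Parallel planes share the normal n = (3, -22, -6); since (-4, 6, -2) lies on the plane, its equation is 3x₁ - 22x₂ - 6x₃ = -132.
Then n·(-280, -74, 138) - (-132) = 92.
|n| = √(9 + 484 + 36) = 23, so the distance is |92|/23 = 4.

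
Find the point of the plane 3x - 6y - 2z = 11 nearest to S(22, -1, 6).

(19, 5, 8)

The perpendicular from S has direction n = (3, -6, -2): r = (22, -1, 6) + μ(3, -6, -2).
Substitute into the plane: n·(S + μn) = 11 gives 60 + 49μ = 11, so μ = -1.
Foot = (22, -1, 6) + (-1)·(3, -6, -2) = (19, 5, 8).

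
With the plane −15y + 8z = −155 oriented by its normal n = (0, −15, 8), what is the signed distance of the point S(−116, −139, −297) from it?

-8

n·S − (-155) = -136.
|n| = 17, so the signed distance is -136/17 = -8.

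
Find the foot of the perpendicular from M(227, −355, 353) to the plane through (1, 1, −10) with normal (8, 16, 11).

(4727/21, -7535/21, 7358/21)

The perpendicular from M has direction n = (8, 16, 11): r = (227, −355, 353) + μ(8, 16, 11).
Substitute into the plane: n·(M + μn) = -86 gives 19 + 441μ = -86, so μ = -5/21.
Foot = (227, −355, 353) + (-5/21)·(8, 16, 11) = (4727/21, −7535/21, 7358/21).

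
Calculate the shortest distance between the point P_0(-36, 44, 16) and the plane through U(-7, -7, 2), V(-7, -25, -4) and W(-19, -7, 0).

UV = (0, -18, -6) and UW = (-12, 0, -2), so a normal is n = UV × UW = (36, 72, -216).
d = |36·(-36) + 72·44 + (-216)·16 − (-1188)| / √(1296 + 5184 + 46656) = |-396| / (36√41) = 11√41/41.

11/√41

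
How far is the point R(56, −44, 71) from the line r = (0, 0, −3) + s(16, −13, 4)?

6√97

Direction vector d = (16, −13, 4).
AP = (56, −44, 74), and AP × d = (786, 960, −24).
|AP × d|² = 1539972 and |d|² = 441, so the distance is √(1539972/441) = √3492 = 6√97.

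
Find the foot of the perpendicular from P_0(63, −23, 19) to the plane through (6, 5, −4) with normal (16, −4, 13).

The perpendicular from P_0 has direction n = (16, −4, 13): r = (63, −23, 19) + t(16, −4, 13).
Substitute into the plane: n·(P_0 + tn) = 24 gives 1347 + 441t = 24, so t = -3.
Foot = (63, −23, 19) + (-3)·(16, −4, 13) = (15, −11, −20).

(15, -11, -20)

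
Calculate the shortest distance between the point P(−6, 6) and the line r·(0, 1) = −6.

12

The normal to the line is n = (0, 1) with |n| = 1.
|n·P − (-6)| = |6 − (-6)| = 12, so the distance is 12/1 = 12.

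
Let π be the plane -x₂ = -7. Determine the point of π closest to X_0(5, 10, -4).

(5, 7, -4)

The perpendicular from X_0 has direction n = (0, -1, 0): r = (5, 10, -4) + λ(0, -1, 0).
Substitute into the plane: n·(X_0 + λn) = -7 gives -10 + 1λ = -7, so λ = 3.
Foot = (5, 10, -4) + 3·(0, -1, 0) = (5, 7, -4).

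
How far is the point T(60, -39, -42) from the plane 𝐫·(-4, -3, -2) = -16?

23√29/29

Normal vector n = (-4, -3, -2), and n·(60, -39, -42) - (-16) = -23.
|n| = √(16 + 9 + 4) = √29, so the distance is |-23|/√29 = 23√29/29.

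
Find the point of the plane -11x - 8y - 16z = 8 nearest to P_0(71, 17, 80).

(16, -23, 0)

The perpendicular from P_0 has direction n = (-11, -8, -16): r = (71, 17, 80) + t(-11, -8, -16).
Substitute into the plane: n·(P_0 + tn) = 8 gives -2197 + 441t = 8, so t = 5.
Foot = (71, 17, 80) + 5·(-11, -8, -16) = (16, -23, 0).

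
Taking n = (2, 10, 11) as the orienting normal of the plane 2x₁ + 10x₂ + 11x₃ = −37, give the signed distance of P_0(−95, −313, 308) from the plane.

7

n·P_0 − (-37) = 105.
|n| = 15, so the signed distance is 105/15 = 7.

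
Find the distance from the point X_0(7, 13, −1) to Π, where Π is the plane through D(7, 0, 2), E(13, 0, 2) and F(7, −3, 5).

DE = (6, 0, 0) and DF = (0, −3, 3), so a normal is n = DE × DF = (0, −18, −18).
n = (0, −18, −18); n·P − (-36) = -180; |n| = 18√2; distance = 180/(18√2) = 5√2.

5√2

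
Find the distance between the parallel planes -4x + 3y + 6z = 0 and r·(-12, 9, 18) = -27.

Divide the second equation by 3 to match normals: -4x + 3y + 6z = -9.
Both planes have normal n = (-4, 3, 6), |n| = √61. Any point on the first plane is at distance |(-9) − 0|/|n| = 9/√61 from the second.

9/√61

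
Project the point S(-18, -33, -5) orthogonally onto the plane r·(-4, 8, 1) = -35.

(-26, -17, -3)

The perpendicular from S has direction n = (-4, 8, 1): r = (-18, -33, -5) + μ(-4, 8, 1).
Substitute into the plane: n·(S + μn) = -35 gives -197 + 81μ = -35, so μ = 2.
Foot = (-18, -33, -5) + 2·(-4, 8, 1) = (-26, -17, -3).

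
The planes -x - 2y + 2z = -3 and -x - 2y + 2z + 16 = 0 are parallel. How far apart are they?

13/3

With common normal n = (-1, -2, 2) (|n| = 3), the distance is |(-3) − (-16)|/|n| = 13/3.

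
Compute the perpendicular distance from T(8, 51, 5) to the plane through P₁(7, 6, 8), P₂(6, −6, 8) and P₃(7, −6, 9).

P₁P₂ = (−1, −12, 0) and P₁P₃ = (0, −12, 1), so a normal is n = P₁P₂ × P₁P₃ = (−12, 1, 12).
n = (−12, 1, 12); n·P − 18 = -3; |n| = 17; distance = 3/17.

3/17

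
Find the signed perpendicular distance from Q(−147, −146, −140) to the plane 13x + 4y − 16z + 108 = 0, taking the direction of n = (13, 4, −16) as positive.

-7

n·Q − (-108) = -147.
|n| = 21, so the signed distance is -147/21 = -7.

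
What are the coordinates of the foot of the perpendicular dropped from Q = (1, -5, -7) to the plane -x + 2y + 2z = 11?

(-3, 3, 1)

The perpendicular from Q has direction n = (-1, 2, 2): r = (1, -5, -7) + λ(-1, 2, 2).
Substitute into the plane: n·(Q + λn) = 11 gives -25 + 9λ = 11, so λ = 4.
Foot = (1, -5, -7) + 4·(-1, 2, 2) = (-3, 3, 1).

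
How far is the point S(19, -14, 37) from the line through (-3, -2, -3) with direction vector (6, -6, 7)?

Direction vector d = (6, -6, 7).
AP = (22, -12, 40); AP·d = 484, |AP|² = 2228, |d|² = 121.
distance² = |AP|² − (AP·d)²/|d|² = 2228 − 234256/121 = 292, so the distance is 2√73.

2√73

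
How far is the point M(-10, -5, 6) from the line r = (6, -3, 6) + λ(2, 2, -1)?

2√29

Direction vector d = (2, 2, -1).
AP = (-16, -2, 0); AP·d = -36, |AP|² = 260, |d|² = 9.
distance² = |AP|² − (AP·d)²/|d|² = 260 − 1296/9 = 116, so the distance is 2√29.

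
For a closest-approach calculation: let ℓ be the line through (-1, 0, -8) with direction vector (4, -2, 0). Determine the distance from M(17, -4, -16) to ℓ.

2√21

Direction vector d = (4, -2, 0).
AP = (18, -4, -8); AP·d = 80, |AP|² = 404, |d|² = 20.
distance² = |AP|² − (AP·d)²/|d|² = 404 − 6400/20 = 84, so the distance is 2√21.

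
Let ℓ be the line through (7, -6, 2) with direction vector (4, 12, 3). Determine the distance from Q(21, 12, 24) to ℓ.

Direction vector d = (4, 12, 3).
AP = (14, 18, 22); AP·d = 338, |AP|² = 1004, |d|² = 169.
distance² = |AP|² − (AP·d)²/|d|² = 1004 − 114244/169 = 328, so the distance is 2√82.

2√82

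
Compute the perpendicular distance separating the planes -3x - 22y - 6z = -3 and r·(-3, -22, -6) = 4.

7/23

With common normal n = (-3, -22, -6) (|n| = 23), the distance is |(-3) − 4|/|n| = 7/23.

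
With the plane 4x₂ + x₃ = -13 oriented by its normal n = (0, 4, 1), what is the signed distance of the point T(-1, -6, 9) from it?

n·T − (-13) = -2.
|n| = √17, so the signed distance is -2/√17.

-2/√17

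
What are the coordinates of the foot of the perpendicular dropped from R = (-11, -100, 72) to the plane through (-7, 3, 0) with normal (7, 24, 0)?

The perpendicular from R has direction n = (7, 24, 0): r = (-11, -100, 72) + t(7, 24, 0).
Substitute into the plane: n·(R + tn) = 23 gives -2477 + 625t = 23, so t = 4.
Foot = (-11, -100, 72) + 4·(7, 24, 0) = (17, -4, 72).

(17, -4, 72)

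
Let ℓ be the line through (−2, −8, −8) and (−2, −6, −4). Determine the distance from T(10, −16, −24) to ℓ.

12

A direction vector is d = (0, 2, 4).
AP = (12, −8, −16); AP·d = -80, |AP|² = 464, |d|² = 20.
distance² = |AP|² − (AP·d)²/|d|² = 464 − 6400/20 = 144, so the distance is 12.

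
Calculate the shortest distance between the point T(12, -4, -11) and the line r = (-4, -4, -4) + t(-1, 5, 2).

5√11

Direction vector d = (-1, 5, 2).
AP = (16, 0, -7), and AP × d = (35, -25, 80).
|AP × d|² = 8250 and |d|² = 30, so the distance is √(8250/30) = √275 = 5√11.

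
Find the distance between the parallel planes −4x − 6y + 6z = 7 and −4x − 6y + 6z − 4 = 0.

Both planes have normal n = (−4, −6, 6), |n| = 2√22. Any point on the first plane is at distance |4 − 7|/|n| = 3/(2√22) = 3√22/44 from the second.

3/(2√22)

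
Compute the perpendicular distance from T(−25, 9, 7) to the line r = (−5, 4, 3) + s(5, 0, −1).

5

Direction vector d = (5, 0, −1).
AP = (−20, 5, 4), and AP × d = (−5, 0, −25).
|AP × d|² = 650 and |d|² = 26, so the distance is √(650/26) = √25 = 5.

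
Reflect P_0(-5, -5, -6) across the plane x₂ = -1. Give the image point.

(-5, 3, -6)

With n = (0, 1, 0), the signed offset is (n·P_0 − (-1))/|n|² = -4/1 = -4.
P_0' = P_0 − 2t·n = (-5, -5, -6) − (-8)·(0, 1, 0) = (-5, 3, -6).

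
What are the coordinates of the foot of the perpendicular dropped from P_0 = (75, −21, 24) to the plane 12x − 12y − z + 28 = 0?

(27, 27, 28)

n = (12, −12, −1), |n|² = 289, and n·P_0 − (-28) = 1156.
t = 1156/289 = 4, so the foot is P_0 − t·n = (75, −21, 24) − 4·(12, −12, −1) = (27, 27, 28).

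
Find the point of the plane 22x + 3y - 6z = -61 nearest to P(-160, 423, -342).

The perpendicular from P has direction n = (22, 3, -6): r = (-160, 423, -342) + t(22, 3, -6).
Substitute into the plane: n·(P + tn) = -61 gives -199 + 529t = -61, so t = 6/23.
Foot = (-160, 423, -342) + (6/23)·(22, 3, -6) = (-3548/23, 9747/23, -7902/23).

(-3548/23, 9747/23, -7902/23)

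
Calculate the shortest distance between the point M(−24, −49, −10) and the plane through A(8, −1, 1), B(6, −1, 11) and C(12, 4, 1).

AB = (−2, 0, 10) and AC = (4, 5, 0), so a normal is n = AB × AC = (−50, 40, −10).
Then n·(−24, −49, −10) − (−450) = −210.
|n| = √(2500 + 1600 + 100) = 10√42, so the distance is |-210|/(10√42) = 21/√42.

21/√42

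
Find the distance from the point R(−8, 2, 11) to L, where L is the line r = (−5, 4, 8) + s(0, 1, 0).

Direction vector d = (0, 1, 0).
AP = (−3, −2, 3); AP·d = -2, |AP|² = 22, |d|² = 1.
distance² = |AP|² − (AP·d)²/|d|² = 22 − 4/1 = 18, so the distance is 3√2.

3√2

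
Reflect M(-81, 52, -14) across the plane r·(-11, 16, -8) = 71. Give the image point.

With n = (-11, 16, -8), the signed offset is (n·M − 71)/|n|² = 1764/441 = 4.
M' = M − 2t·n = (-81, 52, -14) − 8·(-11, 16, -8) = (7, -76, 50).

(7, -76, 50)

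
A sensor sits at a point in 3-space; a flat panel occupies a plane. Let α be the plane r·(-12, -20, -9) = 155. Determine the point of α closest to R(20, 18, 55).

n = (-12, -20, -9), |n|² = 625, and n·R − 155 = -1250.
t = -1250/625 = -2, so the foot is R − t·n = (20, 18, 55) − (-2)·(-12, -20, -9) = (-4, -22, 37).

(-4, -22, 37)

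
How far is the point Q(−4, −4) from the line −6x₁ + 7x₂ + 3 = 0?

1/√85

The normal to the line is n = (−6, 7) with |n| = √85.
|n·Q − (-3)| = |-4 − (-3)| = 1, so the distance is 1/√85 = √85/85.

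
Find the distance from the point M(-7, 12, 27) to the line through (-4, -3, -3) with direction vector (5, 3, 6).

6√14

Direction vector d = (5, 3, 6).
AP = (-3, 15, 30), and AP × d = (0, 168, -84).
|AP × d|² = 35280 and |d|² = 70, so the distance is √(35280/70) = √504 = 6√14.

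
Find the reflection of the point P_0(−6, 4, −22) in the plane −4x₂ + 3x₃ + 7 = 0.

n = (0, −4, 3), |n|² = 25, n·P_0 − (-7) = -75, so t = -75/25 = -3.
Foot F = P_0 − (-3)·n = (−6, −8, −13); the reflection is 2F − P_0 = (−6, −20, −4).

(-6, -20, -4)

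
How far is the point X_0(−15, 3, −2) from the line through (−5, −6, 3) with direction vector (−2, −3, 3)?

Direction vector d = (−2, −3, 3).
AP = (−10, 9, −5); AP·d = -22, |AP|² = 206, |d|² = 22.
distance² = |AP|² − (AP·d)²/|d|² = 206 − 484/22 = 184, so the distance is 2√46.

2√46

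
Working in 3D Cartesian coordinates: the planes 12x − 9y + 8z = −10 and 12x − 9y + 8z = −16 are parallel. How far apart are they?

Both planes have normal n = (12, −9, 8), |n| = 17. Any point on the first plane is at distance |(-16) − (-10)|/|n| = 6/17 from the second.

6/17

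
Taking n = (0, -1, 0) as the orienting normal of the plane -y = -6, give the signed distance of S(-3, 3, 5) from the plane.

n·S − (-6) = 3.
|n| = 1, so the signed distance is 3/1 = 3.

3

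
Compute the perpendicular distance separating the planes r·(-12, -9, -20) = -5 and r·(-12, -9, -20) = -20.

3/5

With common normal n = (-12, -9, -20) (|n| = 25), the distance is |(-5) − (-20)|/|n| = 15/25 = 3/5.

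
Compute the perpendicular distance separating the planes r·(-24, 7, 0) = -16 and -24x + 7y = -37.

21/25

With common normal n = (-24, 7, 0) (|n| = 25), the distance is |(-16) − (-37)|/|n| = 21/25.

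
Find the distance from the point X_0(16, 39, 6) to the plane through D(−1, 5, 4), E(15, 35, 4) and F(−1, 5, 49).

DE = (16, 30, 0) and DF = (0, 0, 45), so a normal is n = DE × DF = (1350, −720, 0).
d = |1350·16 + (-720)·39 − (-4950)| / √(1822500 + 518400 + 0) = |-1530| / 1530 = 1.

1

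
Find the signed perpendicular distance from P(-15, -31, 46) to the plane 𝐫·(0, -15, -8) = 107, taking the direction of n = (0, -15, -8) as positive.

-10/17

n·P − 107 = -10.
|n| = 17, so the signed distance is -10/17.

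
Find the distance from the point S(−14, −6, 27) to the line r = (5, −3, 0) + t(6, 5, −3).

√469

Direction vector d = (6, 5, −3).
AP = (−19, −3, 27); AP·d = -210, |AP|² = 1099, |d|² = 70.
distance² = |AP|² − (AP·d)²/|d|² = 1099 − 44100/70 = 469, so the distance is √469.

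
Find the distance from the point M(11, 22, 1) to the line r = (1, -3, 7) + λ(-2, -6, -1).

√105

Direction vector d = (-2, -6, -1).
AP = (10, 25, -6), and AP × d = (-61, 22, -10).
|AP × d|² = 4305 and |d|² = 41, so the distance is √(4305/41) = √105.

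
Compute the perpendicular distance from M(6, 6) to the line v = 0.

The normal to the line is n = (0, 1) with |n| = 1.
|n·M − 0| = |6 − 0| = 6, so the distance is 6/1 = 6.

6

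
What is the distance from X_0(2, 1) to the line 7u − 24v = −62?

52/25

The normal to the line is n = (7, −24) with |n| = 25.
|n·X_0 − (-62)| = |-10 − (-62)| = 52, so the distance is 52/25.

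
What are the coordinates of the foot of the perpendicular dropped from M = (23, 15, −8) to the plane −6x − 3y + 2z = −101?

(11, 9, -4)

n = (−6, −3, 2), |n|² = 49, and n·M − (-101) = -98.
t = -98/49 = -2, so the foot is M − t·n = (23, 15, −8) − (-2)·(−6, −3, 2) = (11, 9, −4).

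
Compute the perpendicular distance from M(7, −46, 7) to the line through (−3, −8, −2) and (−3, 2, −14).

A direction vector is d = (0, 10, −12).
AP = (10, −38, 9), and AP × d = (366, 120, 100).
|AP × d|² = 158356 and |d|² = 244, so the distance is √(158356/244) = √649.

√649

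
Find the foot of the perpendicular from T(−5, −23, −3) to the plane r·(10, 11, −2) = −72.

The perpendicular from T has direction n = (10, 11, −2): r = (−5, −23, −3) + μ(10, 11, −2).
Substitute into the plane: n·(T + μn) = -72 gives -297 + 225μ = -72, so μ = 1.
Foot = (−5, −23, −3) + 1·(10, 11, −2) = (5, −12, −5).

(5, -12, -5)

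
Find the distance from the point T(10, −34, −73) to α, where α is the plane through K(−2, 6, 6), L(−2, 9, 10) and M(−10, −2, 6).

29/√41

KL = (0, 3, 4) and KM = (−8, −8, 0), so a normal is n = KL × KM = (32, −32, 24).
d = |32·10 + (-32)·(-34) + 24·(-73) − (-112)| / √(1024 + 1024 + 576) = |-232| / (8√41) = 29√41/41.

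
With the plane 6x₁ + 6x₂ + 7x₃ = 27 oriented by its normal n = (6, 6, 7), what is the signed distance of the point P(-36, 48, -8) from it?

n·P − 27 = -11.
|n| = 11, so the signed distance is -11/11 = -1.

-1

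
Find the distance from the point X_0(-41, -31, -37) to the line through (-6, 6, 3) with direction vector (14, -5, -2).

63

Direction vector d = (14, -5, -2).
AP = (-35, -37, -40); AP·d = -225, |AP|² = 4194, |d|² = 225.
distance² = |AP|² − (AP·d)²/|d|² = 4194 − 50625/225 = 3969, so the distance is 63.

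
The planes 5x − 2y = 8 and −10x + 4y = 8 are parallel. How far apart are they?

Divide the second equation by -2 to match normals: 5x − 2y = -4.
Both planes have normal n = (5, −2, 0), |n| = √29. Any point on the first plane is at distance |(-4) − 8|/|n| = 12/√29 from the second.

12/√29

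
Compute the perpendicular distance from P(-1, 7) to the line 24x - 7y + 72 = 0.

d = |24·(-1) + (-7)·7 − (-72)| / √(576 + 49) = |-1|/25 = 1/25.

1/25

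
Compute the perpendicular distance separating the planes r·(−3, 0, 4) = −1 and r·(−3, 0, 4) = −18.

Both planes have normal n = (−3, 0, 4), |n| = 5. Any point on the first plane is at distance |(-18) − (-1)|/|n| = 17/5 from the second.

17/5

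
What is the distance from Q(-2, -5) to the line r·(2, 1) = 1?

2√5

d = |2·(-2) + 1·(-5) − 1| / √(4 + 1) = |-10|/√5 = 2√5.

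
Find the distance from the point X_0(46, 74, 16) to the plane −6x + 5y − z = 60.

18/√62

Normal vector n = (−6, 5, −1), and n·(46, 74, 16) − 60 = 18.
|n| = √(36 + 25 + 1) = √62, so the distance is |18|/√62 = 18/√62.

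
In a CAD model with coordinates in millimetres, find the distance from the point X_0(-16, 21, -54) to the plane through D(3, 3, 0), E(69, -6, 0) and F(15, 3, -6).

DE = (66, -9, 0) and DF = (12, 0, -6), so a normal is n = DE × DF = (54, 396, 108).
d = |54·(-16) + 396·21 + 108·(-54) − 1350| / √(2916 + 156816 + 11664) = |270| / 414 = 15/23.

15/23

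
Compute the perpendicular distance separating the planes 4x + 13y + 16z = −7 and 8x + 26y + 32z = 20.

17/21

Divide the second equation by 2 to match normals: 4x + 13y + 16z = 10.
With common normal n = (4, 13, 16) (|n| = 21), the distance is |(-7) − 10|/|n| = 17/21.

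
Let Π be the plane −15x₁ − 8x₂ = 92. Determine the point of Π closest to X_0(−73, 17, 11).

(-28, 41, 11)

n = (−15, −8, 0), |n|² = 289, and n·X_0 − 92 = 867.
t = 867/289 = 3, so the foot is X_0 − t·n = (−73, 17, 11) − 3·(−15, −8, 0) = (−28, 41, 11).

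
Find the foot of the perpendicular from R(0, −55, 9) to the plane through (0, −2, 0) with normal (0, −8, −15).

n = (0, −8, −15), |n|² = 289, and n·R − 16 = 289.
t = 289/289 = 1, so the foot is R − t·n = (0, −55, 9) − 1·(0, −8, −15) = (0, −47, 24).

(0, -47, 24)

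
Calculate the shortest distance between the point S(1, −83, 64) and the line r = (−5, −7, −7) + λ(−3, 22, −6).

Direction vector d = (−3, 22, −6).
AP = (6, −76, 71), and AP × d = (−1106, −177, −96).
|AP × d|² = 1263781 and |d|² = 529, so the distance is √(1263781/529) = √2389.

√2389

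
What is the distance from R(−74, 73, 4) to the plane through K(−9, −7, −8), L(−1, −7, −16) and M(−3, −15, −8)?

KL = (8, 0, −8) and KM = (6, −8, 0), so a normal is n = KL × KM = (−64, −48, −64).
Then n·(−74, 73, 4) − 1424 = −448.
|n| = √(4096 + 2304 + 4096) = 16√41, so the distance is |-448|/(16√41) = 28√41/41.

28/√41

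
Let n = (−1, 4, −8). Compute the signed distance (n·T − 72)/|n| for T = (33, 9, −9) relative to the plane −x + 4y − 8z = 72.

1/3

n·T − 72 = 3.
|n| = 9, so the signed distance is 3/9 = 1/3.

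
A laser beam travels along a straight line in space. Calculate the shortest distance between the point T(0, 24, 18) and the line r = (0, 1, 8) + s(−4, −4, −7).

Direction vector d = (−4, −4, −7).
AP = (0, 23, 10), and AP × d = (−121, −40, 92).
|AP × d|² = 24705 and |d|² = 81, so the distance is √(24705/81) = √305.

√305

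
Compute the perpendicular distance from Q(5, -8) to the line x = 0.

5

d = |1·5 + 0·(-8) − 0| / √(1 + 0) = |5|/1 = 5.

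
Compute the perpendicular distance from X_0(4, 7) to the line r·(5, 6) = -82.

144√61/61

d = |5·4 + 6·7 − (-82)| / √(25 + 36) = |144|/√61 = 144/√61.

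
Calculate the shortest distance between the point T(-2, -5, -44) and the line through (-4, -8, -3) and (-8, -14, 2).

√1001

A direction vector is d = (-4, -6, 5).
AP = (2, 3, -41), and AP × d = (-231, 154, 0).
|AP × d|² = 77077 and |d|² = 77, so the distance is √(77077/77) = √1001.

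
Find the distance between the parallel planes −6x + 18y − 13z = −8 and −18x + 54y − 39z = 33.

Divide the second equation by 3 to match normals: −6x + 18y − 13z = 11.
With common normal n = (−6, 18, −13) (|n| = 23), the distance is |(-8) − 11|/|n| = 19/23.

19/23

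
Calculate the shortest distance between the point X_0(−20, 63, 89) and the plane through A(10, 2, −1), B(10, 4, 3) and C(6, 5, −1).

AB = (0, 2, 4) and AC = (−4, 3, 0), so a normal is n = AB × AC = (−12, −16, 8).
Then n·(−20, 63, 89) − (−160) = 104.
|n| = √(144 + 256 + 64) = 4√29, so the distance is |104|/(4√29) = 26/√29.

26/√29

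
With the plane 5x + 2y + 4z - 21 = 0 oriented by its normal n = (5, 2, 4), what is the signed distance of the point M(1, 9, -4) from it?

n·M − 21 = -14.
|n| = 3√5, so the signed distance is -14√5/15.

-14√5/15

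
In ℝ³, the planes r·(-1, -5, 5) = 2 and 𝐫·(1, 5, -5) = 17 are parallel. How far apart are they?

Divide the second equation by -1 to match normals: -x₁ - 5x₂ + 5x₃ = -17.
Both planes have normal n = (-1, -5, 5), |n| = √51. Any point on the first plane is at distance |(-17) − 2|/|n| = 19/√51 = 19√51/51 from the second.

19√51/51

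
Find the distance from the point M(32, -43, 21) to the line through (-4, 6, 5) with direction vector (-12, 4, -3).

Direction vector d = (-12, 4, -3).
AP = (36, -49, 16), and AP × d = (83, -84, -444).
|AP × d|² = 211081 and |d|² = 169, so the distance is √(211081/169) = √1249.

√1249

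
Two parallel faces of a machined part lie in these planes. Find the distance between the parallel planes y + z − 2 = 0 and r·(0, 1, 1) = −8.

5√2

With common normal n = (0, 1, 1) (|n| = √2), the distance is |2 − (-8)|/|n| = 10/√2 = 5√2.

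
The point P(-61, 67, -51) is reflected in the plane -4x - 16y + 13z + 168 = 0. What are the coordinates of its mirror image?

(-85, -29, 27)

With n = (-4, -16, 13), the signed offset is (n·P − (-168))/|n|² = -1323/441 = -3.
P' = P − 2t·n = (-61, 67, -51) − (-6)·(-4, -16, 13) = (-85, -29, 27).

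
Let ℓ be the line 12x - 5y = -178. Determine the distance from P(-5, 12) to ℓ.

d = |12·(-5) + (-5)·12 − (-178)| / √(144 + 25) = |58|/13 = 58/13.

58/13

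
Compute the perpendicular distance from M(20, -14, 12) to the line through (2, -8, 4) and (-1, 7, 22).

2√106

A direction vector is d = (-3, 15, 18).
AP = (18, -6, 8); AP·d = 0, |AP|² = 424, |d|² = 558.
distance² = |AP|² − (AP·d)²/|d|² = 424 − 0/558 = 424, so the distance is 2√106.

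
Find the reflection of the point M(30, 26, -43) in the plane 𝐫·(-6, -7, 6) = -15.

With n = (-6, -7, 6), the signed offset is (n·M − (-15))/|n|² = -605/121 = -5.
M' = M − 2t·n = (30, 26, -43) − (-10)·(-6, -7, 6) = (-30, -44, 17).

(-30, -44, 17)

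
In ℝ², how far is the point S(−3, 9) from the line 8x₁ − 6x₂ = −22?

28/5

The normal to the line is n = (8, −6) with |n| = 10.
|n·S − (-22)| = |-78 − (-22)| = 56, so the distance is 56/10 = 28/5.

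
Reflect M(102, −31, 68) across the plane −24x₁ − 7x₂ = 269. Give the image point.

With n = (−24, −7, 0), the signed offset is (n·M − 269)/|n|² = -2500/625 = -4.
M' = M − 2t·n = (102, −31, 68) − (-8)·(−24, −7, 0) = (−90, −87, 68).

(-90, -87, 68)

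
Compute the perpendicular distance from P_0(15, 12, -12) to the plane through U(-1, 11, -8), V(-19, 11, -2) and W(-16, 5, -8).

UV = (-18, 0, 6) and UW = (-15, -6, 0), so a normal is n = UV × UW = (36, -90, 108).
n = (36, -90, 108); n·P − (-1890) = 54; |n| = 18√65; distance = 54/(18√65) = 3/√65.

3√65/65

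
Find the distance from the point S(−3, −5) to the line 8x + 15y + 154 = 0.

d = |8·(-3) + 15·(-5) − (-154)| / √(64 + 225) = |55|/17 = 55/17.

55/17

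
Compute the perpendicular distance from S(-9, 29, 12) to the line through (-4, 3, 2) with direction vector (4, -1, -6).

Direction vector d = (4, -1, -6).
AP = (-5, 26, 10); AP·d = -106, |AP|² = 801, |d|² = 53.
distance² = |AP|² − (AP·d)²/|d|² = 801 − 11236/53 = 589, so the distance is √589.

√589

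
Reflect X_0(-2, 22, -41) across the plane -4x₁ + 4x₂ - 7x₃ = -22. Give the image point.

n = (-4, 4, -7), |n|² = 81, n·X_0 − (-22) = 405, so t = 405/81 = 5.
Foot F = X_0 − 5·n = (18, 2, -6); the reflection is 2F − X_0 = (38, -18, 29).

(38, -18, 29)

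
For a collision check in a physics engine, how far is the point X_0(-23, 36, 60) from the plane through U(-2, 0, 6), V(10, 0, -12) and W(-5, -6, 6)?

18√61/61

UV = (12, 0, -18) and UW = (-3, -6, 0), so a normal is n = UV × UW = (-108, 54, -72).
n = (-108, 54, -72); n·P − (-216) = 324; |n| = 18√61; distance = 324/(18√61) = 18/√61.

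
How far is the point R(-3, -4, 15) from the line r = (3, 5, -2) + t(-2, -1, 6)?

Direction vector d = (-2, -1, 6).
AP = (-6, -9, 17); AP·d = 123, |AP|² = 406, |d|² = 41.
distance² = |AP|² − (AP·d)²/|d|² = 406 − 15129/41 = 37, so the distance is √37.

√37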